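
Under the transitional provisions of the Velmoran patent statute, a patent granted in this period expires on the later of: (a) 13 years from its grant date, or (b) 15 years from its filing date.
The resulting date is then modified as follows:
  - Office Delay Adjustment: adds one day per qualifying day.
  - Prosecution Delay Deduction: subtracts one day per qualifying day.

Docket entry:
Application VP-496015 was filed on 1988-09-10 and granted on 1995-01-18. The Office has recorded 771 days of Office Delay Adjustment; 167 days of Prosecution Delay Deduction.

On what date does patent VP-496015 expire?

(a) grant + 13 years → 18 January 2008.
(b) filing + 15 years → 10 September 2003.
Later of the two: 18 January 2008.
Office Delay Adjustment: +771 days → 27 February 2010.
Prosecution Delay Deduction: −167 days → 13 September 2009.

2009-09-13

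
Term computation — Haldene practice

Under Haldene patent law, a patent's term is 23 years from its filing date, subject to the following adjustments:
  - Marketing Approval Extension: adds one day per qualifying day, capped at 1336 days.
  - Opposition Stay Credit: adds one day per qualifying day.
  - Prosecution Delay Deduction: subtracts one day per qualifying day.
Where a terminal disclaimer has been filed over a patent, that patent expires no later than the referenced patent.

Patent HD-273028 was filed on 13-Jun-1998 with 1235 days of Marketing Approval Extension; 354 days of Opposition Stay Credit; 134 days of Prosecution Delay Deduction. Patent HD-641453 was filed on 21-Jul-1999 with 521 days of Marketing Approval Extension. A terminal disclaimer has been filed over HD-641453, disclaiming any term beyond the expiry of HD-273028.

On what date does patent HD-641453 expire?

Natural term of HD-641453:
  Base: filing + 23 years → 21 July 2022.
  Marketing Approval Extension: 521 days (within the 1336-day cap) → +521 days → 24 December 2023.
Expiry of referenced patent HD-273028:
  Base: filing + 23 years → 13 June 2021.
  Marketing Approval Extension: 1235 days (within the 1336-day cap) → +1235 days → 30 October 2024.
  Opposition Stay Credit: +354 days → 19 October 2025.
  Prosecution Delay Deduction: −134 days → 7 June 2025.
Terminal disclaimer: HD-641453 expires on the earlier of 24 December 2023 and 7 June 2025.

December 24, 2023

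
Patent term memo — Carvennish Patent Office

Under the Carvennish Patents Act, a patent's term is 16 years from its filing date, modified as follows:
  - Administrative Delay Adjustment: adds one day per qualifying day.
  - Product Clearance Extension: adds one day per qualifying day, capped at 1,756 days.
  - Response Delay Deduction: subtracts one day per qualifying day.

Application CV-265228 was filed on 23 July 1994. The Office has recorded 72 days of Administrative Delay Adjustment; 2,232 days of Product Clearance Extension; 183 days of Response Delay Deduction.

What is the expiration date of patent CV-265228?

Base term: filing date + 16 years → 23 July 2010.
Administrative Delay Adjustment: +72 days → 3 October 2010.
Product Clearance Extension: 2232 days claimed exceeds the 1756-day cap, so +1756 days → 25 July 2015.
Response Delay Deduction: −183 days → 23 January 2015.

January 23, 2015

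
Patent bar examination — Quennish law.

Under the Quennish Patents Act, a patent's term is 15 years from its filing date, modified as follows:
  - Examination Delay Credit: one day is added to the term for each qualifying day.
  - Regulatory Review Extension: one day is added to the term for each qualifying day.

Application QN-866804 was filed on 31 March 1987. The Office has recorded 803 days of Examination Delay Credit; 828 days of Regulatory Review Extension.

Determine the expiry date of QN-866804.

Base term: filing date + 15 years → 31 March 2002.
Examination Delay Credit: +803 days → 11 June 2004.
Regulatory Review Extension: +828 days → 17 September 2006.

September 17, 2006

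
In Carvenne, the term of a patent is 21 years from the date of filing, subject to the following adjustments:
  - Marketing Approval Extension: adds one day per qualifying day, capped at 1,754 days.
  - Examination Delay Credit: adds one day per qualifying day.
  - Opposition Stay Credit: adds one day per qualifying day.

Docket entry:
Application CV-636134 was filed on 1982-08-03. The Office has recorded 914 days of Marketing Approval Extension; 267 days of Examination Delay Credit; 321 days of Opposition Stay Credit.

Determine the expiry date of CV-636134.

Base term: filing date + 21 years → 3 August 2003.
Marketing Approval Extension: 914 days (within the 1754-day cap) → +914 days → 2 February 2006.
Examination Delay Credit: +267 days → 27 October 2006.
Opposition Stay Credit: +321 days → 13 September 2007.

2007-09-13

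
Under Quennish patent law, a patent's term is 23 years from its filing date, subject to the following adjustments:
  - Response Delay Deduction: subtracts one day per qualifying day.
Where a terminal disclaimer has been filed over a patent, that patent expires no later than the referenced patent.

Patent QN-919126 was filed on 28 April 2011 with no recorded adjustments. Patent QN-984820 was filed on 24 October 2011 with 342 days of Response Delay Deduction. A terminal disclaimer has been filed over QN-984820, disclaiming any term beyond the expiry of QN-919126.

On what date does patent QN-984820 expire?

Natural term of QN-984820:
  Base: filing + 23 years → 24 October 2034.
  Response Delay Deduction: −342 days → 16 November 2033.
Expiry of referenced patent QN-919126:
  Base: filing + 23 years → 28 April 2034.
Terminal disclaimer: QN-984820 expires on the earlier of 16 November 2033 and 28 April 2034.

November 16, 2033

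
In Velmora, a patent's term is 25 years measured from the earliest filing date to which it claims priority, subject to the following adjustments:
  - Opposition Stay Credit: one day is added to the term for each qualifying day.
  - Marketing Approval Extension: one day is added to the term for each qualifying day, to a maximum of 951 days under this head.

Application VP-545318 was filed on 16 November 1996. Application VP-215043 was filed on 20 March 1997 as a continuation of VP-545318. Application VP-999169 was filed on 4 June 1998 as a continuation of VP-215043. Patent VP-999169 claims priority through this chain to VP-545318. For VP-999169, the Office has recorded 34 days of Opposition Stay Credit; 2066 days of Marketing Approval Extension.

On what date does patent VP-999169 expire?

Earliest priority filing: 16 November 1996.
Base term: 16 November 1996 + 25 years → 16 November 2021.
Opposition Stay Credit: +34 days → 20 December 2021.
Marketing Approval Extension: 2066 days claimed exceeds the 951-day cap, so +951 days → 28 July 2024.

July 28, 2024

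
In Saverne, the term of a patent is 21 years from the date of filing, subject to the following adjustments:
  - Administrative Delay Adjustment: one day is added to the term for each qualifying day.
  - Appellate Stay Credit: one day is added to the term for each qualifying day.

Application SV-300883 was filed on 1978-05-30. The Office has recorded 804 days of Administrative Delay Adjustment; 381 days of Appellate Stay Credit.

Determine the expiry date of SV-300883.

August 27, 2002

Base term: filing date + 21 years → 30 May 1999.
Administrative Delay Adjustment: +804 days → 11 August 2001.
Appellate Stay Credit: +381 days → 27 August 2002.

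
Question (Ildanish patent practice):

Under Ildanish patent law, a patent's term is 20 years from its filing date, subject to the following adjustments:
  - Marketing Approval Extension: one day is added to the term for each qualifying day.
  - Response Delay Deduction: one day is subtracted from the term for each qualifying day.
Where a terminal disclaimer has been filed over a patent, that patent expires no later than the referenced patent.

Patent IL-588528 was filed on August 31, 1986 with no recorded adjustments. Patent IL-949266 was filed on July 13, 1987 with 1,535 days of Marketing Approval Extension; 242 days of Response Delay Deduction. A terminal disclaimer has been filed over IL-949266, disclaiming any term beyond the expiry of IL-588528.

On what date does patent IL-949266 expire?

Natural term of IL-949266:
  Base: filing + 20 years → 13 July 2007.
  Marketing Approval Extension: +1535 days → 25 September 2011.
  Response Delay Deduction: −242 days → 26 January 2011.
Expiry of referenced patent IL-588528:
  Base: filing + 20 years → 31 August 2006.
Terminal disclaimer: IL-949266 expires on the earlier of 26 January 2011 and 31 August 2006.

August 31, 2006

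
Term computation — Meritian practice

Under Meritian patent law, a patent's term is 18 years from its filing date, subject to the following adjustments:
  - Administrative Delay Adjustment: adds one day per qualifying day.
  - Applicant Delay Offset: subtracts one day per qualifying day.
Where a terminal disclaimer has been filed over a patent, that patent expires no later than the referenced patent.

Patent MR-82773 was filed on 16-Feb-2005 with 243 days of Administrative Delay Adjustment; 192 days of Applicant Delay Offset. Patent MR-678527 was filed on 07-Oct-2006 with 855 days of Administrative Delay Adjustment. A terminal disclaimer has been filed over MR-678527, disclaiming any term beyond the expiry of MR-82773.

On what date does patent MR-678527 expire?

Natural term of MR-678527:
  Base: filing + 18 years → 7 October 2024.
  Administrative Delay Adjustment: +855 days → 9 February 2027.
Expiry of referenced patent MR-82773:
  Base: filing + 18 years → 16 February 2023.
  Administrative Delay Adjustment: +243 days → 17 October 2023.
  Applicant Delay Offset: −192 days → 8 April 2023.
Terminal disclaimer: MR-678527 expires on the earlier of 9 February 2027 and 8 April 2023.

April 8, 2023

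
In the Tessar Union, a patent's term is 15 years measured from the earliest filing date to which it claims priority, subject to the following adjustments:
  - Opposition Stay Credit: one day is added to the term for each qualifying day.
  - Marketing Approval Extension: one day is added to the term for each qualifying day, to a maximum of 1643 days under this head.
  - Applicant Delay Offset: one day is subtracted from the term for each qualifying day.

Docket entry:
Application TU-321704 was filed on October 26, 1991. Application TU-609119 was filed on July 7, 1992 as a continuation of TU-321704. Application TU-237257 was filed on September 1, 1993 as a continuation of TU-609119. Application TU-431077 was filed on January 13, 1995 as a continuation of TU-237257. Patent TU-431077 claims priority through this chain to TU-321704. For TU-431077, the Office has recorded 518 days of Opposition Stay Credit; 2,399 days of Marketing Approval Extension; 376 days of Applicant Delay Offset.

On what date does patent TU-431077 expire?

Earliest priority filing: 26 October 1991.
Base term: 26 October 1991 + 15 years → 26 October 2006.
Opposition Stay Credit: +518 days → 27 March 2008.
Marketing Approval Extension: 2399 days claimed exceeds the 1643-day cap, so +1643 days → 25 September 2012.
Applicant Delay Offset: −376 days → 15 September 2011.

2011-09-15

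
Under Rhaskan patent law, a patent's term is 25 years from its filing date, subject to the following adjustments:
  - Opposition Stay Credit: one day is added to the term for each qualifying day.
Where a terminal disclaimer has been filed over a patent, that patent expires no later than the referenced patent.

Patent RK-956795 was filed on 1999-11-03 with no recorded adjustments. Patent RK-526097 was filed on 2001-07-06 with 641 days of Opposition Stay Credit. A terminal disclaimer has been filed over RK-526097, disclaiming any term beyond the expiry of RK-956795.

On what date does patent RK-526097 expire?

2024-11-03

Natural term of RK-526097:
  Base: filing + 25 years → 6 July 2026.
  Opposition Stay Credit: +641 days → 7 April 2028.
Expiry of referenced patent RK-956795:
  Base: filing + 25 years → 3 November 2024.
Terminal disclaimer: RK-526097 expires on the earlier of 7 April 2028 and 3 November 2024.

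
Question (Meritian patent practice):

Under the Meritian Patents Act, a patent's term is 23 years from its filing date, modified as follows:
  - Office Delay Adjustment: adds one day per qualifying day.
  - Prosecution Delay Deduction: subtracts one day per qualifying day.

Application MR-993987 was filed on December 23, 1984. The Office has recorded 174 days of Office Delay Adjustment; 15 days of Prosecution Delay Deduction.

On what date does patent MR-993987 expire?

Base term: filing date + 23 years → 23 December 2007.
Office Delay Adjustment: +174 days → 14 June 2008.
Prosecution Delay Deduction: −15 days → 30 May 2008.

May 30, 2008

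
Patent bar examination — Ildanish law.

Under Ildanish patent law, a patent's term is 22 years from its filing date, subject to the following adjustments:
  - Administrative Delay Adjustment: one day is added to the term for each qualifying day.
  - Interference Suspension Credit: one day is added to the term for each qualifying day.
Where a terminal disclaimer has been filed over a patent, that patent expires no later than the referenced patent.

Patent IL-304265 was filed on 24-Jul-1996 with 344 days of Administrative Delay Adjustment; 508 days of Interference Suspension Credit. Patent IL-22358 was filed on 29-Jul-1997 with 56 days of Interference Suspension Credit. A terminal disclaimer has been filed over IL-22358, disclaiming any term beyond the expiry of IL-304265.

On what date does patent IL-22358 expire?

September 23, 2019

Natural term of IL-22358:
  Base: filing + 22 years → 29 July 2019.
  Interference Suspension Credit: +56 days → 23 September 2019.
Expiry of referenced patent IL-304265:
  Base: filing + 22 years → 24 July 2018.
  Administrative Delay Adjustment: +344 days → 3 July 2019.
  Interference Suspension Credit: +508 days → 22 November 2020.
Terminal disclaimer: IL-22358 expires on the earlier of 23 September 2019 and 22 November 2020.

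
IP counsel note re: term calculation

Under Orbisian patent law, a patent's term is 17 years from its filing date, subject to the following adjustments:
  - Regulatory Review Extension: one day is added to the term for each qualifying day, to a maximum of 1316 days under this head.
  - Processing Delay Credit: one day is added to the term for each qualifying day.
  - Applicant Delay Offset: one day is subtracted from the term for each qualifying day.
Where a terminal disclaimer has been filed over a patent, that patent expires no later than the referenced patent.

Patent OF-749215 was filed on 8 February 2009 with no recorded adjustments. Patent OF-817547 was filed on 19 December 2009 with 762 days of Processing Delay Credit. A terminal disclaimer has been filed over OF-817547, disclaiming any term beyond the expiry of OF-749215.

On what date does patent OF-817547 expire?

February 8, 2026

Natural term of OF-817547:
  Base: filing + 17 years → 19 December 2026.
  Processing Delay Credit: +762 days → 19 January 2029.
Expiry of referenced patent OF-749215:
  Base: filing + 17 years → 8 February 2026.
Terminal disclaimer: OF-817547 expires on the earlier of 19 January 2029 and 8 February 2026.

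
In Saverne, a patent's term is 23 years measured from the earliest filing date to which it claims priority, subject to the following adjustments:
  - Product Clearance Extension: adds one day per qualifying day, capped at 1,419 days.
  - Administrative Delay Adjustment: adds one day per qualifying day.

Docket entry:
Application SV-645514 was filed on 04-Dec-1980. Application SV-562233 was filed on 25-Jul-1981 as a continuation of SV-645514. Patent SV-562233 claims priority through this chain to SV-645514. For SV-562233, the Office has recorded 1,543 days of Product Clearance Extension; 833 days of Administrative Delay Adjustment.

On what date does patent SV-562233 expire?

2010-02-02

Earliest priority filing: 4 December 1980.
Base term: 4 December 1980 + 23 years → 4 December 2003.
Product Clearance Extension: 1543 days claimed exceeds the 1419-day cap, so +1419 days → 23 October 2007.
Administrative Delay Adjustment: +833 days → 2 February 2010.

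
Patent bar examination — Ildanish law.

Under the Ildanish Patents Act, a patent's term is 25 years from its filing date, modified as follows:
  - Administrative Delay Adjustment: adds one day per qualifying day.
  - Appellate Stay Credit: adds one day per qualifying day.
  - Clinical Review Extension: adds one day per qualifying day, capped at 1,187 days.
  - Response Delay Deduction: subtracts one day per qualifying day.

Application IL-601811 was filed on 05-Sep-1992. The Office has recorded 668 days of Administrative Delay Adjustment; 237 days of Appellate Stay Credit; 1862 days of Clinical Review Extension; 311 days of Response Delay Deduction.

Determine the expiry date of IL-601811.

2022-07-22

Base term: filing date + 25 years → 5 September 2017.
Administrative Delay Adjustment: +668 days → 5 July 2019.
Appellate Stay Credit: +237 days → 27 February 2020.
Clinical Review Extension: 1862 days claimed exceeds the 1187-day cap, so +1187 days → 29 May 2023.
Response Delay Deduction: −311 days → 22 July 2022.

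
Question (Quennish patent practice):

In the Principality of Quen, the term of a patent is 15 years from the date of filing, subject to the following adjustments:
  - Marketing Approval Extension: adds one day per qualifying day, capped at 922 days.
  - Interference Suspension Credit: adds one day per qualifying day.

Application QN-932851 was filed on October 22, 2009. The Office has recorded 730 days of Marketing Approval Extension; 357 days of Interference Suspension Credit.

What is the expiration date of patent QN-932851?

2027-10-14

Base term: filing date + 15 years → 22 October 2024.
Marketing Approval Extension: 730 days (within the 922-day cap) → +730 days → 22 October 2026.
Interference Suspension Credit: +357 days → 14 October 2027.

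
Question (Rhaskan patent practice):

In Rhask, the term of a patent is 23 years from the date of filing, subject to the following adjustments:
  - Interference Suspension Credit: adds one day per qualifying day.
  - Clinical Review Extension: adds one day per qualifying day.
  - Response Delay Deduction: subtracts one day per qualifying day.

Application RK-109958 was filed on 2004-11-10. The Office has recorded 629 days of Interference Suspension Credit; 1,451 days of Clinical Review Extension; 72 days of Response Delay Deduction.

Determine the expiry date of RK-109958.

2033-05-10

Base term: filing date + 23 years → 10 November 2027.
Interference Suspension Credit: +629 days → 31 July 2029.
Clinical Review Extension: +1451 days → 21 July 2033.
Response Delay Deduction: −72 days → 10 May 2033.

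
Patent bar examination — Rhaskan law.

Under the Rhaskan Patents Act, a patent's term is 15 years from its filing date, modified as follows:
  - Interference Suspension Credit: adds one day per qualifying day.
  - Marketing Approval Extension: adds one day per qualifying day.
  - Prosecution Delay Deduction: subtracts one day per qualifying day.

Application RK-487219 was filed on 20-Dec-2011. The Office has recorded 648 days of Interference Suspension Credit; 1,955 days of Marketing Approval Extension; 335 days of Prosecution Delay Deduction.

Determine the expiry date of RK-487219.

Base term: filing date + 15 years → 20 December 2026.
Interference Suspension Credit: +648 days → 28 September 2028.
Marketing Approval Extension: +1955 days → 4 February 2034.
Prosecution Delay Deduction: −335 days → 6 March 2033.

2033-03-06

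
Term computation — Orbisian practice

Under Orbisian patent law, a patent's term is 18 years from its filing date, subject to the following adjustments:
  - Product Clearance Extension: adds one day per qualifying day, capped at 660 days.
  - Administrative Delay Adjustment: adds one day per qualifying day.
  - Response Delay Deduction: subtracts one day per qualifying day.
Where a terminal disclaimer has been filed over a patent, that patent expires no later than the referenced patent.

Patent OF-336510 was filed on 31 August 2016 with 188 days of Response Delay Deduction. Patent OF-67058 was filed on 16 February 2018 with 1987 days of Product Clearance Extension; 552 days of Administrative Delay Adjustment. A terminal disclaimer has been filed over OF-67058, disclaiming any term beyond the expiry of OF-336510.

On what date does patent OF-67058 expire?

February 24, 2034

Natural term of OF-67058:
  Base: filing + 18 years → 16 February 2036.
  Product Clearance Extension: 1987 days claimed exceeds the 660-day cap, so +660 days → 7 December 2037.
  Administrative Delay Adjustment: +552 days → 12 June 2039.
Expiry of referenced patent OF-336510:
  Base: filing + 18 years → 31 August 2034.
  Response Delay Deduction: −188 days → 24 February 2034.
Terminal disclaimer: OF-67058 expires on the earlier of 12 June 2039 and 24 February 2034.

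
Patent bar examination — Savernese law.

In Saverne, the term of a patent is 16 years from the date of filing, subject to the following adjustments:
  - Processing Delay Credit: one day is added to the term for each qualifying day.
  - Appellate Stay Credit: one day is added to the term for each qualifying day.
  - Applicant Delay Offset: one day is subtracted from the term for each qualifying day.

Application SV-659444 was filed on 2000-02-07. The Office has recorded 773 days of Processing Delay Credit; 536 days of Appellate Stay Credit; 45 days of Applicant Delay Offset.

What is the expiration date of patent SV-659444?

2019-07-25

Base term: filing date + 16 years → 7 February 2016.
Processing Delay Credit: +773 days → 21 March 2018.
Appellate Stay Credit: +536 days → 8 September 2019.
Applicant Delay Offset: −45 days → 25 July 2019.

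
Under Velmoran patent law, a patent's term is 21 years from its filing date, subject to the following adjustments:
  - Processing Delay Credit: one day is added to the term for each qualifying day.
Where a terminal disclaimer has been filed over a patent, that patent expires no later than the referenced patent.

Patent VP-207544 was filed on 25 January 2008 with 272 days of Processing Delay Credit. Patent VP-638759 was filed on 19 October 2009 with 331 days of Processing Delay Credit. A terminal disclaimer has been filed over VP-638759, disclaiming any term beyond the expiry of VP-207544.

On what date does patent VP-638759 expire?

October 24, 2029

Natural term of VP-638759:
  Base: filing + 21 years → 19 October 2030.
  Processing Delay Credit: +331 days → 15 September 2031.
Expiry of referenced patent VP-207544:
  Base: filing + 21 years → 25 January 2029.
  Processing Delay Credit: +272 days → 24 October 2029.
Terminal disclaimer: VP-638759 expires on the earlier of 15 September 2031 and 24 October 2029.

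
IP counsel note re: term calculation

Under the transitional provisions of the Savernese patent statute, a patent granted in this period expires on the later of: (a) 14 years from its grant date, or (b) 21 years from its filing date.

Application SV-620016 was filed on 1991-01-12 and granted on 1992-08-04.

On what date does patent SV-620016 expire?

(a) grant + 14 years → 4 August 2006.
(b) filing + 21 years → 12 January 2012.
Later of the two: 12 January 2012.

2012-01-12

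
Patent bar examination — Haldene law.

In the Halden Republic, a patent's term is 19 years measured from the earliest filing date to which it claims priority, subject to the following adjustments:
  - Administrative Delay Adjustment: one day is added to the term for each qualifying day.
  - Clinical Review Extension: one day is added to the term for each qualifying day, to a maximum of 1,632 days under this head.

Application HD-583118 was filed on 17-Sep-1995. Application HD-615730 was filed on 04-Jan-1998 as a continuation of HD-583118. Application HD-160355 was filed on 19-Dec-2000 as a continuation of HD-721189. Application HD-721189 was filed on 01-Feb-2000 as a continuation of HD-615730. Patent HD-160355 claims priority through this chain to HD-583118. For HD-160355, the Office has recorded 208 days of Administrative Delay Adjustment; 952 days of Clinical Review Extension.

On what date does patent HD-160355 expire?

2017-11-20

Earliest priority filing: 17 September 1995.
Base term: 17 September 1995 + 19 years → 17 September 2014.
Administrative Delay Adjustment: +208 days → 13 April 2015.
Clinical Review Extension: 952 days (within the 1632-day cap) → +952 days → 20 November 2017.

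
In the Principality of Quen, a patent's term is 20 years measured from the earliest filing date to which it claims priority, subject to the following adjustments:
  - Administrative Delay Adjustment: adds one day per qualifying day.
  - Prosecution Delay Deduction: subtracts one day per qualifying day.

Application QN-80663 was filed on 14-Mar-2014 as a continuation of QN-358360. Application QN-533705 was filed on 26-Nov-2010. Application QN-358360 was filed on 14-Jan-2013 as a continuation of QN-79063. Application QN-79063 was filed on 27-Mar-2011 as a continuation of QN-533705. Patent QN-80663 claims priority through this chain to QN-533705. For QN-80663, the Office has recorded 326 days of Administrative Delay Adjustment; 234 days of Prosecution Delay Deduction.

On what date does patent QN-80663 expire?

Earliest priority filing: 26 November 2010.
Base term: 26 November 2010 + 20 years → 26 November 2030.
Administrative Delay Adjustment: +326 days → 18 October 2031.
Prosecution Delay Deduction: −234 days → 26 February 2031.

2031-02-26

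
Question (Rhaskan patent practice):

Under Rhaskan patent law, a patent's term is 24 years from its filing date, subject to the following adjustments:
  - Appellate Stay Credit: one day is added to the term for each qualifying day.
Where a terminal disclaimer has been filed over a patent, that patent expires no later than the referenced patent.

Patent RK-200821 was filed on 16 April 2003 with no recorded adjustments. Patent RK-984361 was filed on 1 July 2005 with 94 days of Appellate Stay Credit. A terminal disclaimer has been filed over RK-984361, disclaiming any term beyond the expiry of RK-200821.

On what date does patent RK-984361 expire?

Natural term of RK-984361:
  Base: filing + 24 years → 1 July 2029.
  Appellate Stay Credit: +94 days → 3 October 2029.
Expiry of referenced patent RK-200821:
  Base: filing + 24 years → 16 April 2027.
Terminal disclaimer: RK-984361 expires on the earlier of 3 October 2029 and 16 April 2027.

2027-04-16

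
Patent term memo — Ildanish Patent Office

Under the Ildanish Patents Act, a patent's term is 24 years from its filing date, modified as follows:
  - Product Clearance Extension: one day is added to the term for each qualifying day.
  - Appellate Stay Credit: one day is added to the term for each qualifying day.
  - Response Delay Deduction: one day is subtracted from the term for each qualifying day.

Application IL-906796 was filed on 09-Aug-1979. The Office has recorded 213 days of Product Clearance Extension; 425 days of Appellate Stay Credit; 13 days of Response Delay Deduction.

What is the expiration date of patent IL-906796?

2005-04-25

Base term: filing date + 24 years → 9 August 2003.
Product Clearance Extension: +213 days → 9 March 2004.
Appellate Stay Credit: +425 days → 8 May 2005.
Response Delay Deduction: −13 days → 25 April 2005.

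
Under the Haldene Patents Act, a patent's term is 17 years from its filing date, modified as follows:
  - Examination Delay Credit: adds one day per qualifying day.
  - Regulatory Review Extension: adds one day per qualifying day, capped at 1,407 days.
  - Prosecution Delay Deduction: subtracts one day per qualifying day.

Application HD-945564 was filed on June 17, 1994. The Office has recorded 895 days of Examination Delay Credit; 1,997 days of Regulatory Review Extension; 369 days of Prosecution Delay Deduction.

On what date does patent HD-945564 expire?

Base term: filing date + 17 years → 17 June 2011.
Examination Delay Credit: +895 days → 28 November 2013.
Regulatory Review Extension: 1997 days claimed exceeds the 1407-day cap, so +1407 days → 5 October 2017.
Prosecution Delay Deduction: −369 days → 1 October 2016.

2016-10-01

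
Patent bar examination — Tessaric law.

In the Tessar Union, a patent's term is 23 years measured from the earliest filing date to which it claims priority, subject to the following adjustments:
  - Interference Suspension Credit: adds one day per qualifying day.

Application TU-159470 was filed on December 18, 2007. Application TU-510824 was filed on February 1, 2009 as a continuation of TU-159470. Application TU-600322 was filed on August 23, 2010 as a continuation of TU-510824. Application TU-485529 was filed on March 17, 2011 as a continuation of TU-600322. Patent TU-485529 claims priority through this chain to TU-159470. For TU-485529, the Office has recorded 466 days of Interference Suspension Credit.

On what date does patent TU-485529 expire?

Earliest priority filing: 18 December 2007.
Base term: 18 December 2007 + 23 years → 18 December 2030.
Interference Suspension Credit: +466 days → 28 March 2032.

March 28, 2032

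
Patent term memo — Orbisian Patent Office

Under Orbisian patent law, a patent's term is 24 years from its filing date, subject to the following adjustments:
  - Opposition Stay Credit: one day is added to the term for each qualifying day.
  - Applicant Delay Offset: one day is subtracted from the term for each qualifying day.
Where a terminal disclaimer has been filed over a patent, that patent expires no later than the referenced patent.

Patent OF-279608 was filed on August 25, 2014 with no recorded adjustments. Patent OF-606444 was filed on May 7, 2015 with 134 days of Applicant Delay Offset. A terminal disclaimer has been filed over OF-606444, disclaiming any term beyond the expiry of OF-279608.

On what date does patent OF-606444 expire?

August 25, 2038

Natural term of OF-606444:
  Base: filing + 24 years → 7 May 2039.
  Applicant Delay Offset: −134 days → 24 December 2038.
Expiry of referenced patent OF-279608:
  Base: filing + 24 years → 25 August 2038.
Terminal disclaimer: OF-606444 expires on the earlier of 24 December 2038 and 25 August 2038.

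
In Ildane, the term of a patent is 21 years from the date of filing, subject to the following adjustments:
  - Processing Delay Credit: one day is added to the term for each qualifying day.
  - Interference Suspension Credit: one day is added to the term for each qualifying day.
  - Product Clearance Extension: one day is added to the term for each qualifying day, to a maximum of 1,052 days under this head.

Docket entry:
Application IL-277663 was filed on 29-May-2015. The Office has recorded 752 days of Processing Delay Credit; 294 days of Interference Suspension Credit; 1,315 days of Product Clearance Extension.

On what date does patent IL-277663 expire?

Base term: filing date + 21 years → 29 May 2036.
Processing Delay Credit: +752 days → 20 June 2038.
Interference Suspension Credit: +294 days → 10 April 2039.
Product Clearance Extension: 1315 days claimed exceeds the 1052-day cap, so +1052 days → 25 February 2042.

2042-02-25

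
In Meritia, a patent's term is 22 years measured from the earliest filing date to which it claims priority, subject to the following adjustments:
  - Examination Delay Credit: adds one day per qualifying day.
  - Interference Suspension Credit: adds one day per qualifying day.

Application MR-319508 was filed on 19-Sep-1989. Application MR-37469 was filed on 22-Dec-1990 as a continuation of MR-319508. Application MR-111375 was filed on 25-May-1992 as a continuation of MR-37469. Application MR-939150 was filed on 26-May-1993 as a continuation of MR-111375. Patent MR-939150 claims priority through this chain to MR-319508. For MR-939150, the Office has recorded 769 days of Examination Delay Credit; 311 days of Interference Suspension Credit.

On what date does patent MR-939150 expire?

Earliest priority filing: 19 September 1989.
Base term: 19 September 1989 + 22 years → 19 September 2011.
Examination Delay Credit: +769 days → 27 October 2013.
Interference Suspension Credit: +311 days → 3 September 2014.

September 3, 2014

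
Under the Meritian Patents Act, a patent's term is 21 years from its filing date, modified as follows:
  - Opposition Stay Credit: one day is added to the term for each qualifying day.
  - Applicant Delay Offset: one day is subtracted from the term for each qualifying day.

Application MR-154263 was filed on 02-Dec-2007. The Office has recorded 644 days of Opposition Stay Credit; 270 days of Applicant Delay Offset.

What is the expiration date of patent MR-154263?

Base term: filing date + 21 years → 2 December 2028.
Opposition Stay Credit: +644 days → 7 September 2030.
Applicant Delay Offset: −270 days → 11 December 2029.

December 11, 2029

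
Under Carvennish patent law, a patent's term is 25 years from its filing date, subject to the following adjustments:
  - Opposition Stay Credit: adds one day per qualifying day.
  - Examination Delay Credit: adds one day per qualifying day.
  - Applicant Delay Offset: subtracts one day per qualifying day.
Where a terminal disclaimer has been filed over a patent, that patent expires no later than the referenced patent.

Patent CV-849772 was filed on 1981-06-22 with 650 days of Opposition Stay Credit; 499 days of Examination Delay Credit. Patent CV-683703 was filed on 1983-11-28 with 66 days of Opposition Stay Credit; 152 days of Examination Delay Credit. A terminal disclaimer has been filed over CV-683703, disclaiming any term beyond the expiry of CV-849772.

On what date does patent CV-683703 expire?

Natural term of CV-683703:
  Base: filing + 25 years → 28 November 2008.
  Opposition Stay Credit: +66 days → 2 February 2009.
  Examination Delay Credit: +152 days → 4 July 2009.
Expiry of referenced patent CV-849772:
  Base: filing + 25 years → 22 June 2006.
  Opposition Stay Credit: +650 days → 2 April 2008.
  Examination Delay Credit: +499 days → 14 August 2009.
Terminal disclaimer: CV-683703 expires on the earlier of 4 July 2009 and 14 August 2009.

July 4, 2009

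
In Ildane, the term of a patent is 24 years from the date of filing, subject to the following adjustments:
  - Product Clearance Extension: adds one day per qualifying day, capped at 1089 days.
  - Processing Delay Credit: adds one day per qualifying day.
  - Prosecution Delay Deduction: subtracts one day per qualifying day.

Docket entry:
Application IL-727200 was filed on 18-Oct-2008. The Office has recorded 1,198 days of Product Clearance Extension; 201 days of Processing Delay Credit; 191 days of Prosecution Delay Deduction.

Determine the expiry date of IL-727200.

2035-10-22

Base term: filing date + 24 years → 18 October 2032.
Product Clearance Extension: 1198 days claimed exceeds the 1089-day cap, so +1089 days → 12 October 2035.
Processing Delay Credit: +201 days → 30 April 2036.
Prosecution Delay Deduction: −191 days → 22 October 2035.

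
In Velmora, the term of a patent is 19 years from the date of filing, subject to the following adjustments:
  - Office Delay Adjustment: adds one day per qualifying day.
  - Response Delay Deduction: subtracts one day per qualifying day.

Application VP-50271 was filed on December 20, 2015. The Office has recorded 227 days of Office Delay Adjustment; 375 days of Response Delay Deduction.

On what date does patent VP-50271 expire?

July 25, 2034

Base term: filing date + 19 years → 20 December 2034.
Office Delay Adjustment: +227 days → 4 August 2035.
Response Delay Deduction: −375 days → 25 July 2034.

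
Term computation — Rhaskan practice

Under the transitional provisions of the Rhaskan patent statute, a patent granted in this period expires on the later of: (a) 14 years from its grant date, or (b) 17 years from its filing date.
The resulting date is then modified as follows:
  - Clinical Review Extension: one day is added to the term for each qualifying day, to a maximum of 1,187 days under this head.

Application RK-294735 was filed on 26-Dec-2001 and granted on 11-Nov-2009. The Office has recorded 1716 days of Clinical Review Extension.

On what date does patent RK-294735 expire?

2027-02-10

(a) grant + 14 years → 11 November 2023.
(b) filing + 17 years → 26 December 2018.
Later of the two: 11 November 2023.
Clinical Review Extension: 1716 days claimed exceeds the 1187-day cap, so +1187 days → 10 February 2027.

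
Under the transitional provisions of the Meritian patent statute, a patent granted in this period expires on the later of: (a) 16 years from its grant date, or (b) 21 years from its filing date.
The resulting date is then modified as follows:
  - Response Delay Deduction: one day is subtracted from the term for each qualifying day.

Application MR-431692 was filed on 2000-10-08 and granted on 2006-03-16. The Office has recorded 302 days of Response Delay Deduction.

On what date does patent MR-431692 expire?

(a) grant + 16 years → 16 March 2022.
(b) filing + 21 years → 8 October 2021.
Later of the two: 16 March 2022.
Response Delay Deduction: −302 days → 18 May 2021.

May 18, 2021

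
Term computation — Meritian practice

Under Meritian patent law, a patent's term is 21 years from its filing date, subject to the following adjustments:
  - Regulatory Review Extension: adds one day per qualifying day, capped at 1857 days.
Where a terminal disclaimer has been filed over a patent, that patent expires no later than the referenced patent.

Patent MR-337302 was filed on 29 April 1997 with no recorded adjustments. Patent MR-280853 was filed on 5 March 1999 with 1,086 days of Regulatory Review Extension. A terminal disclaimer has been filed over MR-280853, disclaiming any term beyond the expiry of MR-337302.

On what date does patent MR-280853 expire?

Natural term of MR-280853:
  Base: filing + 21 years → 5 March 2020.
  Regulatory Review Extension: 1086 days (within the 1857-day cap) → +1086 days → 24 February 2023.
Expiry of referenced patent MR-337302:
  Base: filing + 21 years → 29 April 2018.
Terminal disclaimer: MR-280853 expires on the earlier of 24 February 2023 and 29 April 2018.

2018-04-29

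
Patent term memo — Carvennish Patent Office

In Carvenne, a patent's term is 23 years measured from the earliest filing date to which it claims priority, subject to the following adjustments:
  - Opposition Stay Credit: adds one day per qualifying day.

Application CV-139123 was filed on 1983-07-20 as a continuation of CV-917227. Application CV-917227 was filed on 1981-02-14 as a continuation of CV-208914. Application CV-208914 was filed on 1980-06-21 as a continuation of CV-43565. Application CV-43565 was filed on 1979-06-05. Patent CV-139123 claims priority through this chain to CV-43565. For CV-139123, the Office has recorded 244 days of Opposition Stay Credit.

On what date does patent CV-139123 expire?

February 4, 2003

Earliest priority filing: 5 June 1979.
Base term: 5 June 1979 + 23 years → 5 June 2002.
Opposition Stay Credit: +244 days → 4 February 2003.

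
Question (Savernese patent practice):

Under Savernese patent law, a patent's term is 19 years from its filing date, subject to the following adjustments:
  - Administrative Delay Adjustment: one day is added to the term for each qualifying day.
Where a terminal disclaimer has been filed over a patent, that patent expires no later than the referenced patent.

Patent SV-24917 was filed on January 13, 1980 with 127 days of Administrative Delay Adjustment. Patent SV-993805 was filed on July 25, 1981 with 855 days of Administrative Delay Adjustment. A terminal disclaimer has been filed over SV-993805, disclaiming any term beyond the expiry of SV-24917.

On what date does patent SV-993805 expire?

Natural term of SV-993805:
  Base: filing + 19 years → 25 July 2000.
  Administrative Delay Adjustment: +855 days → 27 November 2002.
Expiry of referenced patent SV-24917:
  Base: filing + 19 years → 13 January 1999.
  Administrative Delay Adjustment: +127 days → 20 May 1999.
Terminal disclaimer: SV-993805 expires on the earlier of 27 November 2002 and 20 May 1999.

May 20, 1999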